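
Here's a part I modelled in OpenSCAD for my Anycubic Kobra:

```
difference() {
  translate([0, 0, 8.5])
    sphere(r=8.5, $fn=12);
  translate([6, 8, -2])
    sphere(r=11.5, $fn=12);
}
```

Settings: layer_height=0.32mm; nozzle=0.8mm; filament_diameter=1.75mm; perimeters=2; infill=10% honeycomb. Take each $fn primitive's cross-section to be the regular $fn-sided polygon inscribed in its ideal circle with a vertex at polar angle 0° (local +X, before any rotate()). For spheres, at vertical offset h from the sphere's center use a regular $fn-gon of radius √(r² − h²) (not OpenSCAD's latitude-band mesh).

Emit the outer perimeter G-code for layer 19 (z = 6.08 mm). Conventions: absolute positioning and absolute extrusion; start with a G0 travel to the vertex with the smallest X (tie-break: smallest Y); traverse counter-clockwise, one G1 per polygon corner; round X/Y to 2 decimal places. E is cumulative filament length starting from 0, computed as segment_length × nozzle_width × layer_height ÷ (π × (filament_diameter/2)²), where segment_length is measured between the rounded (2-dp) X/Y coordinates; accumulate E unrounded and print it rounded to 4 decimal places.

At z = 6.08 mm: the r=8.5 sphere slices to a regular 12-gon of circumradius 8.148 (√(r²−h²) with h=2.42 from center); the r=11.5 sphere at (6, 8) slices to a regular 12-gon of circumradius 8.183 (√(r²−h²) with h=8.08 from center); Taking the first minus the rest: starting from the r=8.5 sphere, the r=11.5 sphere at (6, 8) partially overlaps it — only the 51.52 mm² overlap (of its 200.89 mm²) is removed, clipping the outline — 1 connected region. The outline is a single polygon with 14 vertices. Extrusion per mm of travel: 0.8 × 0.32 / (π × 0.875²) = 0.106432. Accumulating E over each segment gives final E = 5.3867.

G0 X-8.15 Y0.00 Z6.08
G1 X-7.06 Y-4.07 E0.4484
G1 X-4.07 Y-7.06 E0.8985
G1 X0.00 Y-8.15 E1.3469
G1 X4.07 Y-7.06 E1.7954
G1 X7.06 Y-4.07 E2.2454
G1 X8.15 Y0.00 E2.6939
G1 X8.05 Y0.37 E2.7347
G1 X6.00 Y-0.18 E2.9606
G1 X1.91 Y0.91 E3.4111
G1 X-1.09 Y3.91 E3.8626
G1 X-2.07 Y7.59 E4.2680
G1 X-4.07 Y7.06 E4.4882
G1 X-7.06 Y4.07 E4.9382
G1 X-8.15 Y0.00 E5.3867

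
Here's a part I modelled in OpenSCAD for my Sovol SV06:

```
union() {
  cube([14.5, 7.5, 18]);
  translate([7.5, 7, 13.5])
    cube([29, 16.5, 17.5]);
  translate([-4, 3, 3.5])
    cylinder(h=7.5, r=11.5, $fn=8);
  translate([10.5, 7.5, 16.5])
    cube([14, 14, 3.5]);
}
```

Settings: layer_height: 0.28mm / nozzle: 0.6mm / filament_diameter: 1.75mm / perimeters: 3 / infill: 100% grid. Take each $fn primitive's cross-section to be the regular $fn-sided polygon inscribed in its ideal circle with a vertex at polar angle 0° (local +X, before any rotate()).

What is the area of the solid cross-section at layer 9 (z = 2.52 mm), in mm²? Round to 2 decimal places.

108.75 mm²

At z = 2.52 mm: the cube (footprint 14.5×7.5) is included at this height (area 108.75 mm²); the cube at (7.5, 7) does not reach this height (z outside [13.5, 31]); the cylinder at (-4, 3) is not intersected at this z (z outside [3.5, 11]); the cube at (10.5, 7.5) is not intersected at this z (z outside [16.5, 20]); Combining (union): only the 14.5×7.5 cube is present, so the union is just that shape — area = 108.75 mm². Overall, the cross-section is a single solid region. Net area = 108.75 mm².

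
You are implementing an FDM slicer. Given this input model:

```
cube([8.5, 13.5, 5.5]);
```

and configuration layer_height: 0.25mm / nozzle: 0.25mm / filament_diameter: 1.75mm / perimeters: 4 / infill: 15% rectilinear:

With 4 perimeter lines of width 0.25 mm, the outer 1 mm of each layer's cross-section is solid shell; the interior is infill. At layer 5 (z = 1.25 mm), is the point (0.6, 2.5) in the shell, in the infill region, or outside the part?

At z = 1.25 mm: the cube is present — its section is the full 8.5×13.5 rectangle. Overall, the cross-section is a single solid region. The nearest boundary edge runs (0.00, 13.50)→(0.00, 0.00); distance from the point to it = 0.60 mm. The point is inside the cross-section, 0.60 mm from the nearest boundary — within the 1 mm shell band (4 × 0.25).

shell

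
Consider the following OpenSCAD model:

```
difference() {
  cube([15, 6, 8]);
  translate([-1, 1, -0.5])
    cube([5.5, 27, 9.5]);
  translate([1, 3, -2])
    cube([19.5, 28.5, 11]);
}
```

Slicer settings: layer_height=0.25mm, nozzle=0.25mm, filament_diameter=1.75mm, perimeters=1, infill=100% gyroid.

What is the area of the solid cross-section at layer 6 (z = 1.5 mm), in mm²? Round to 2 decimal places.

At z = 1.5 mm: the 15×6 cube contributes its full rectangle (area 90.00 mm²); the cube at (-1, 1) (footprint 5.5×27) is included at this height (area 148.50 mm²); the cube at (1, 3) (footprint 19.5×28.5) is included at this height (area 555.75 mm²); Subtracting the remaining from the first: starting from the 15×6 cube (90.00 mm²), the 5.5×27 cube at (-1, 1) partially overlaps it — only the 22.50 mm² overlap (of its 148.50 mm²) is removed, clipping the outline; the 19.5×28.5 cube at (1, 3) partially overlaps it — only the 31.50 mm² overlap (of its 555.75 mm²) is removed, clipping the outline — area = 36.00 mm². Overall, the cross-section is a single solid region. Net area = 36.00 mm².

36.00 mm²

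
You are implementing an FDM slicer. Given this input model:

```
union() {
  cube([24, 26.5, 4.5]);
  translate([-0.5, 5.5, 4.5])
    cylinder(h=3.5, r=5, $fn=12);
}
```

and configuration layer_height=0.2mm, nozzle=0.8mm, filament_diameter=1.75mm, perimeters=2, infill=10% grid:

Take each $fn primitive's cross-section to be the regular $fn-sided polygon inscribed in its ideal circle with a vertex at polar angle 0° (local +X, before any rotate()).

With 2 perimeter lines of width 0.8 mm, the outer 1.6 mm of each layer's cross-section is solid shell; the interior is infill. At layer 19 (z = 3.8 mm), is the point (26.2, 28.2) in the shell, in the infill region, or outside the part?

At z = 3.8 mm: the cube is present — its section is the full 24×26.5 rectangle; the cylinder at (-0.5, 5.5) is absent (z outside [4.5, 8]); Merging all regions: only the 24×26.5 cube is present, so the union is just that shape — 1 connected region. Overall, the cross-section is a single solid region. The nearest boundary edge runs (24.00, 0.00)→(24.00, 26.50); distance from the point to it = 2.78 mm. The point is not inside any of the regions above, so it lies outside the cross-section (2.78 mm from the nearest boundary).

outside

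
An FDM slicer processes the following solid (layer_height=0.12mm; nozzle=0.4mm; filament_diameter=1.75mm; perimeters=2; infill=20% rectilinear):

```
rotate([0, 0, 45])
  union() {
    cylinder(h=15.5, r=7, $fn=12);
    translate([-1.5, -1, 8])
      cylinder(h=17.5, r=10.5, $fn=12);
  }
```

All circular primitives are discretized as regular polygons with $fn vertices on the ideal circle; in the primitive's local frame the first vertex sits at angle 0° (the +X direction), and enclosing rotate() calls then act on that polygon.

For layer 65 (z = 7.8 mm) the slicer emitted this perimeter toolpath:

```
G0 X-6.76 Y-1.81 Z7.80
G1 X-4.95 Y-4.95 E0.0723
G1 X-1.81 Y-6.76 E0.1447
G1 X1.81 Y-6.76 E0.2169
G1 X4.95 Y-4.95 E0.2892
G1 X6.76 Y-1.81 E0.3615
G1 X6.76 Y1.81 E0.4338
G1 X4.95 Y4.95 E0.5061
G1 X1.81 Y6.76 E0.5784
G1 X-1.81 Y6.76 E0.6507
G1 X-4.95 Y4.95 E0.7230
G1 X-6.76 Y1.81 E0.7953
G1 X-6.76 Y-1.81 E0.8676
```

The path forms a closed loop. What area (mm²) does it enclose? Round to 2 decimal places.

146.95 mm²

Apply the shoelace formula to the sequence of (X, Y) vertices; enclosed area = 146.95 mm².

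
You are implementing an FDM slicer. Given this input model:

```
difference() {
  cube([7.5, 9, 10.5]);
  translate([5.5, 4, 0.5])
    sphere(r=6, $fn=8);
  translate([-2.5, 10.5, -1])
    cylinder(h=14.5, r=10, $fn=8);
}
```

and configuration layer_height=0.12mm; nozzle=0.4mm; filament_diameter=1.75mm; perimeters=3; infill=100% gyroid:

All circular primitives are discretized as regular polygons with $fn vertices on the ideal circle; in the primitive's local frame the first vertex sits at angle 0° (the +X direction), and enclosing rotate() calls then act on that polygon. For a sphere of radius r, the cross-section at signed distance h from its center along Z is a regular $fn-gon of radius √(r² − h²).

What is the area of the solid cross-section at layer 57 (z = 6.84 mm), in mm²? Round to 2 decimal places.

At z = 6.84 mm: the cube is present — its section is the full 7.5×9 rectangle (area 67.50 mm²); the sphere at (5.5, 4) is absent (|z−center|=6.340 > r=6); the r=10 cylinder at (-2.5, 10.5) gives a regular 8-gon of circumradius 10 (constant along its height) (area = (8/2)·10.000²·sin(360°/8) = 282.84 mm²); Taking the first minus the rest: starting from the 7.5×9 cube (67.50 mm²), the r=10 cylinder at (-2.5, 10.5) partially overlaps it — only the 36.22 mm² overlap (of its 282.84 mm²) is removed, clipping the outline — area = 31.28 mm². Overall, the cross-section is a single solid region. Net area = 31.28 mm².

31.28 mm²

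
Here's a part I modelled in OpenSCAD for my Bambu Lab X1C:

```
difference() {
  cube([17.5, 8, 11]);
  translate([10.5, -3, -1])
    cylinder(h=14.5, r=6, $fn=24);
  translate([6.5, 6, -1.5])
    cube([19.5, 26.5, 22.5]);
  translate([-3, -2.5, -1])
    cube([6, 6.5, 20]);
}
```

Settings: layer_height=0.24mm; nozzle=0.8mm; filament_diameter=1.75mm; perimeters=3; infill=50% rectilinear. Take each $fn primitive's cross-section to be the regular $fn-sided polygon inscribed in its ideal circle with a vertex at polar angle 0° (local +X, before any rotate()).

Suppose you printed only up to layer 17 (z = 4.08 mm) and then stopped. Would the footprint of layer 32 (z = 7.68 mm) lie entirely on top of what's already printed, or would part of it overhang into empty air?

entirely on top

Compare the two slices. At z = 4.08: the cube is present — its section is the full 17.5×8 rectangle (area 140.00 mm²); the r=6 cylinder at (10.5, -3) gives a regular 24-gon of circumradius 6 (constant along its height) (area = (24/2)·6.000²·sin(360°/24) = 111.81 mm²); the cube at (6.5, 6) (footprint 19.5×26.5) is included at this height (area 516.75 mm²); the cube at (-3, -2.5) (footprint 6×6.5) is included at this height (area 39.00 mm²); Taking the first minus the rest: starting from the 17.5×8 cube (140.00 mm²), the r=6 cylinder at (10.5, -3) partially overlaps it — only the 21.68 mm² overlap (of its 111.81 mm²) is removed, clipping the outline; the 19.5×26.5 cube at (6.5, 6) partially overlaps it — only the 22.00 mm² overlap (of its 516.75 mm²) is removed, clipping the outline; the 6×6.5 cube at (-3, -2.5) partially overlaps it — only the 12.00 mm² overlap (of its 39.00 mm²) is removed, clipping the outline — area = 84.32 mm². At z = 7.68: the cube is present — its section is the full 17.5×8 rectangle (area 140.00 mm²); the cylinder at (10.5, -3): section is a regular 24-gon, circumradius r=6 (area = (24/2)·6.000²·sin(360°/24) = 111.81 mm²); the cube at (6.5, 6) (footprint 19.5×26.5) is included at this height (area 516.75 mm²); the cube at (-3, -2.5) is present — its section is the full 6×6.5 rectangle (area 39.00 mm²); After the difference (first − rest): starting from the 17.5×8 cube (140.00 mm²), the r=6 cylinder at (10.5, -3) partially overlaps it — only the 21.68 mm² overlap (of its 111.81 mm²) is removed, clipping the outline; the 19.5×26.5 cube at (6.5, 6) partially overlaps it — only the 22.00 mm² overlap (of its 516.75 mm²) is removed, clipping the outline; the 6×6.5 cube at (-3, -2.5) partially overlaps it — only the 12.00 mm² overlap (of its 39.00 mm²) is removed, clipping the outline — area = 84.32 mm². Checking containment: the cross-section at z = 7.68 is a subset of the cross-section at z = 4.08.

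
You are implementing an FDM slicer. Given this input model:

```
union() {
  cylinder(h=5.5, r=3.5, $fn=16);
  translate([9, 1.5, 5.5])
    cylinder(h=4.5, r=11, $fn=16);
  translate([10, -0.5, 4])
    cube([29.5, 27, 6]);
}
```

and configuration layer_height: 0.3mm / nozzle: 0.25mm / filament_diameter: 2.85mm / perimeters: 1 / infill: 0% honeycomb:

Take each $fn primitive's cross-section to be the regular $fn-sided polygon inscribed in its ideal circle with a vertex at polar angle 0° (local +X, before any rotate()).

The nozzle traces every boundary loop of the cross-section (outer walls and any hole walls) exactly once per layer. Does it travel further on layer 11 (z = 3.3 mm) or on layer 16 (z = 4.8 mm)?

Layer 11 (z = 3.3): the r=3.5 cylinder contributes a regular 16-gon of circumradius 3.5 (perimeter = 2·16·3.500·sin(180°/16) = 21.85 mm); the cylinder at (9, 1.5) is absent (z outside [5.5, 10]); the cube at (10, -0.5) is absent (z outside [4, 10]); Combining (union): only the r=3.5 cylinder is present, so the union is just that shape — boundary = 21.85 mm. So its perimeter = 21.85 mm. Layer 16 (z = 4.8): the r=3.5 cylinder gives a regular 16-gon of circumradius 3.5 (constant along its height) (perimeter = 2·16·3.500·sin(180°/16) = 21.85 mm); the cylinder at (9, 1.5) does not reach this height (z outside [5.5, 10]); the 29.5×27 cube at (10, -0.5) contributes its full rectangle (perimeter 113.00 mm); Merging all regions: the 2 present regions are separate (no shared area or edge), so areas and boundary lengths simply add and each stays a separate island — boundary = 134.85 mm. So its perimeter = 134.85 mm. Layer 16 is larger (134.85 vs 21.85 mm).

layer 16 (z = 4.8 mm)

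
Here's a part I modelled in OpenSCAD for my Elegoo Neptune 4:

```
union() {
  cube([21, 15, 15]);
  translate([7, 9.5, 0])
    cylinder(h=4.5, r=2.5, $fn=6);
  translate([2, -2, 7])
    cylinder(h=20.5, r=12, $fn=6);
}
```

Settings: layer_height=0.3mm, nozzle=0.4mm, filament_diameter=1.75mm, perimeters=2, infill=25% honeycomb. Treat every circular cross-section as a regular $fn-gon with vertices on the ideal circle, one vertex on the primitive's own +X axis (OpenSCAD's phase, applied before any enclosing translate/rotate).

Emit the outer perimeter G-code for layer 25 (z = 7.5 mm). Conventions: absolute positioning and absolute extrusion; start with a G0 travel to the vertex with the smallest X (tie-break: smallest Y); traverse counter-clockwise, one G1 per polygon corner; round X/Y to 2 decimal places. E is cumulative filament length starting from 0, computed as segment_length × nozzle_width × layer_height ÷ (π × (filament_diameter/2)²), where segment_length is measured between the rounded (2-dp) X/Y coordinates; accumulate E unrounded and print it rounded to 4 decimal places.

At z = 7.5 mm: the 21×15 cube contributes its full rectangle; the cylinder at (7, 9.5) is absent (z outside [0, 4.5]); the r=12 cylinder at (2, -2) gives a regular 6-gon of circumradius 12 (constant along its height); Taking the union: the regions partially overlap (shared area 87.47 mm²), so overlapping operands fuse into one piece — 1 connected region. The outline is a single polygon with 10 vertices. Extrusion per mm of travel: 0.4 × 0.3 / (π × 0.875²) = 0.049890. Accumulating E over each segment gives final E = 5.2415.

G0 X-10.00 Y-2.00 Z7.50
G1 X-4.00 Y-12.39 E0.5986
G1 X8.00 Y-12.39 E1.1973
G1 X14.00 Y-2.00 E1.7958
G1 X12.85 Y0.00 E1.9109
G1 X21.00 Y0.00 E2.3176
G1 X21.00 Y15.00 E3.0659
G1 X0.00 Y15.00 E4.1136
G1 X0.00 Y8.39 E4.4434
G1 X-4.00 Y8.39 E4.6429
G1 X-10.00 Y-2.00 E5.2415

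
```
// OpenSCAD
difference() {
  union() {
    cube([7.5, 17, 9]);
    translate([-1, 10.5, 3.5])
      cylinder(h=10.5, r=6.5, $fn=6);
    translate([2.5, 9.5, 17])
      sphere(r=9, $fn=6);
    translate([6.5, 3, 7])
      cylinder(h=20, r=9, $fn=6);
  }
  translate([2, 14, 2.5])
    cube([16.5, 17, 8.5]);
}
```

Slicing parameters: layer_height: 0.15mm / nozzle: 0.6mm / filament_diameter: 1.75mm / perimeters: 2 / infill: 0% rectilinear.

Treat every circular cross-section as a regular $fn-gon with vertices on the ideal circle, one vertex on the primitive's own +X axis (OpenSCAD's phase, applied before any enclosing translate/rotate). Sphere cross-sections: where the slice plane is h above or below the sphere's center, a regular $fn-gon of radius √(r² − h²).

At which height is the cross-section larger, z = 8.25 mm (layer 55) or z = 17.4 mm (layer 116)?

layer 116 (z = 17.4 mm)

Layer 55 (z = 8.25): the cube is present — its section is the full 7.5×17 rectangle (area 127.50 mm²); the r=6.5 cylinder at (-1, 10.5) contributes a regular 6-gon of circumradius 6.5 (area = (6/2)·6.500²·sin(360°/6) = 109.77 mm²); the r=9 sphere at (2.5, 9.5) contributes a regular 6-gon of circumradius √(9²−8.75²) = 2.107 (area = (6/2)·2.107²·sin(360°/6) = 11.53 mm²); the r=9 cylinder at (6.5, 3) gives a regular 6-gon of circumradius 9 (constant along its height) (area = (6/2)·9.000²·sin(360°/6) = 210.44 mm²); Combining (union): the regions partially overlap — summed areas 459.24 mm² minus the doubly-counted overlap 134.39 mm² gives 324.85 mm² — area = 324.85 mm²; the 16.5×17 cube at (2, 14) contributes its full rectangle (area 280.50 mm²); Subtracting the remaining from the first: starting from the result so far (324.85 mm²), the 16.5×17 cube at (2, 14) partially overlaps it — only the 16.50 mm² overlap (of its 280.50 mm²) is removed, clipping the outline — area = 308.35 mm². So its area = 308.35 mm². Layer 116 (z = 17.4): the cube is absent (z outside [0, 9]); the cylinder at (-1, 10.5) is absent (z outside [3.5, 14]); the sphere at (2.5, 9.5): section is a regular 6-gon, circumradius = √(r²−h²) = √(9²−0.4²) = 8.991 (area = (6/2)·8.991²·sin(360°/6) = 210.03 mm²); the r=9 cylinder at (6.5, 3) contributes a regular 6-gon of circumradius 9 (area = (6/2)·9.000²·sin(360°/6) = 210.44 mm²); Taking the union: the regions partially overlap — summed areas 420.47 mm² minus the doubly-counted overlap 91.05 mm² gives 329.42 mm² — area = 329.42 mm²; the cube at (2, 14) does not reach this height (z outside [2.5, 11]); After the difference (first − rest): none of the subtracted shapes is present at this height, so the result so far is unchanged — area = 329.42 mm². So its area = 329.42 mm². Layer 116 is larger (329.42 vs 308.35 mm²).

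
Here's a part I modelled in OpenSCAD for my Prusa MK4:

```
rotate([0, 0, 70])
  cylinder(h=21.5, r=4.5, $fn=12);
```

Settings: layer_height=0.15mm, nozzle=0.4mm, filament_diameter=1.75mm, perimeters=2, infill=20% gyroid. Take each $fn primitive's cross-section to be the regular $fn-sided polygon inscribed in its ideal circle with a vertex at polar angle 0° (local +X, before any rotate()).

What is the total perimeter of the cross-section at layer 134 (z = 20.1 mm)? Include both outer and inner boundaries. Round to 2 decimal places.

27.95 mm

At z = 20.1 mm: the r=4.5 cylinder gives a regular 12-gon of circumradius 4.5 (constant along its height) (perimeter = 2·12·4.500·sin(180°/12) = 27.95 mm); (rotated 70° about Z; rotation is an isometry so areas/perimeters/island counts are preserved). Overall, the cross-section is a single solid region. Total boundary length (outer) = 27.95 mm.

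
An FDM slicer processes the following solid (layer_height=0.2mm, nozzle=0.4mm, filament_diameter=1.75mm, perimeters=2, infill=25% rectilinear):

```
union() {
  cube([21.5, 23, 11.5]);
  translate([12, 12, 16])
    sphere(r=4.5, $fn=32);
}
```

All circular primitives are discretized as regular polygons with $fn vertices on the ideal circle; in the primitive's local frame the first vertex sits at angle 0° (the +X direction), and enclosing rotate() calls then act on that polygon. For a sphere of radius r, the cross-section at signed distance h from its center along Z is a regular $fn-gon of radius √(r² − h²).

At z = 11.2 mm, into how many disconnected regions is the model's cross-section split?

1

At z = 11.2 mm: the cube is present — its section is the full 21.5×23 rectangle; the sphere at (12, 12) is not intersected at this z (|z−center|=4.800 > r=4.5); Taking the union: only the 21.5×23 cube is present, so the union is just that shape — 1 connected region. The result has 1 disconnected region.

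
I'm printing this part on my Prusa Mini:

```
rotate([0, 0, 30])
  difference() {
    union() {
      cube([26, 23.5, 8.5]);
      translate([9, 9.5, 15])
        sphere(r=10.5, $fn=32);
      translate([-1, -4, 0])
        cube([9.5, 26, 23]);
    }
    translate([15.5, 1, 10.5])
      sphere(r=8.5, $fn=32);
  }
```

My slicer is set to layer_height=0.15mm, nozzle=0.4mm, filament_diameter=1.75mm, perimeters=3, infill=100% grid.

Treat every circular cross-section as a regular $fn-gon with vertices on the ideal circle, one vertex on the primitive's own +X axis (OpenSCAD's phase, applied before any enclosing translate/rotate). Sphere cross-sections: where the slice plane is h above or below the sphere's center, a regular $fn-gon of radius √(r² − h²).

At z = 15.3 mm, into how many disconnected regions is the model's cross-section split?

1

At z = 15.3 mm: the cube is not intersected at this z (z outside [0, 8.5]); the r=10.5 sphere at (9, 9.5) contributes a regular 32-gon of circumradius √(10.5²−0.3²) = 10.496; the cube at (-1, -4) (footprint 9.5×26) is included at this height; Merging all regions: the regions partially overlap (shared area 159.56 mm²), so overlapping operands fuse into one piece — 1 connected region; the r=8.5 sphere at (15.5, 1) slices to a regular 32-gon of circumradius 7.015 (√(r²−h²) with h=4.8 from center); After the difference (first − rest): starting from that combined region, the r=8.5 sphere at (15.5, 1) partially overlaps it — only the 62.65 mm² overlap (of its 153.61 mm²) is removed, clipping the outline — 1 connected region; (rotated 30° about Z; rotation is an isometry so areas/perimeters/island counts are preserved). The result has 1 disconnected region.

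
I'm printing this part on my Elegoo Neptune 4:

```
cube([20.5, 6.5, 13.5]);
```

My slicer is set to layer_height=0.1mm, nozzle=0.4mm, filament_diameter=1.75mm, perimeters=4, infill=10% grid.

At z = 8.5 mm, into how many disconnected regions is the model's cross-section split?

At z = 8.5 mm: the 20.5×6.5 cube contributes its full rectangle. The result has 1 disconnected region.

1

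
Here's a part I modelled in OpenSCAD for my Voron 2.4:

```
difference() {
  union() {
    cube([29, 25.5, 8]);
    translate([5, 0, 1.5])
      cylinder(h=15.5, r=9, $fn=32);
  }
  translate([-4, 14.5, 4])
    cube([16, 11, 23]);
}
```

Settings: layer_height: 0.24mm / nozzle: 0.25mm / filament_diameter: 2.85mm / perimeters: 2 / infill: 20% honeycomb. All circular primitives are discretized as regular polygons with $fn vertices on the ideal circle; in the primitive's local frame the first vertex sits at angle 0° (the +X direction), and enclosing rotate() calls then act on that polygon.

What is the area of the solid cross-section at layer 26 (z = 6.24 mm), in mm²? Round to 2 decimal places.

754.72 mm²

At z = 6.24 mm: the 29×25.5 cube contributes its full rectangle (area 739.50 mm²); the cylinder at (5, 0): section is a regular 32-gon, circumradius r=9 (area = (32/2)·9.000²·sin(360°/32) = 252.84 mm²); Taking the union: the regions partially overlap — summed areas 992.34 mm² minus the doubly-counted overlap 105.62 mm² gives 886.72 mm² — area = 886.72 mm²; the cube at (-4, 14.5) (footprint 16×11) is included at this height (area 176.00 mm²); Taking the first minus the rest: starting from the result so far (886.72 mm²), the 16×11 cube at (-4, 14.5) partially overlaps it — only the 132.00 mm² overlap (of its 176.00 mm²) is removed, clipping the outline — area = 754.72 mm². Overall, the cross-section is a single solid region. Net area = 754.72 mm².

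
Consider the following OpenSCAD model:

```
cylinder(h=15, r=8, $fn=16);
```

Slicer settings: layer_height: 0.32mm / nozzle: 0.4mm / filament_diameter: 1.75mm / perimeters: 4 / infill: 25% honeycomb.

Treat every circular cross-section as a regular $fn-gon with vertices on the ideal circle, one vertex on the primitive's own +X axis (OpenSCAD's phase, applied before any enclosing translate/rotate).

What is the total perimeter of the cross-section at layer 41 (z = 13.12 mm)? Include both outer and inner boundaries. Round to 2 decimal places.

At z = 13.12 mm: the r=8 cylinder gives a regular 16-gon of circumradius 8 (constant along its height) (perimeter = 2·16·8.000·sin(180°/16) = 49.94 mm). Overall, the cross-section is a single solid region. Total boundary length (outer) = 49.94 mm.

49.94 mm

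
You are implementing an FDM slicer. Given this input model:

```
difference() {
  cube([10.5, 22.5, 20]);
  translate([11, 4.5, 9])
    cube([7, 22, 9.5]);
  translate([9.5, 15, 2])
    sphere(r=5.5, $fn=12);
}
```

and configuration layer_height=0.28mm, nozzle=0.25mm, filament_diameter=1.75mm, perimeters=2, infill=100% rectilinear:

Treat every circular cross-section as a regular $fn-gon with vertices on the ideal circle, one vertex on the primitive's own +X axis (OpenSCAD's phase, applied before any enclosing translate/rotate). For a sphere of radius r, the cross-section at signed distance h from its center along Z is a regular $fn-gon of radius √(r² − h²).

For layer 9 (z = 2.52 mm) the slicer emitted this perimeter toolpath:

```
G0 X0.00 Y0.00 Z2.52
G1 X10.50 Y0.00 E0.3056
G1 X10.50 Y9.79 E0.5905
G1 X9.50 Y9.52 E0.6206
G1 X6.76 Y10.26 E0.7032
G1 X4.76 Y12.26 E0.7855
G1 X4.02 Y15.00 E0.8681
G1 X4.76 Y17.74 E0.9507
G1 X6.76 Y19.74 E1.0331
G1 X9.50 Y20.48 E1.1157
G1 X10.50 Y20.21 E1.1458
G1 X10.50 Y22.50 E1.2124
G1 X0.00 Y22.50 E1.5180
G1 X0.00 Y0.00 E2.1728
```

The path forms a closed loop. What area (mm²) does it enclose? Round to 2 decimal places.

Apply the shoelace formula to the sequence of (X, Y) vertices; enclosed area = 180.57 mm².

180.57 mm²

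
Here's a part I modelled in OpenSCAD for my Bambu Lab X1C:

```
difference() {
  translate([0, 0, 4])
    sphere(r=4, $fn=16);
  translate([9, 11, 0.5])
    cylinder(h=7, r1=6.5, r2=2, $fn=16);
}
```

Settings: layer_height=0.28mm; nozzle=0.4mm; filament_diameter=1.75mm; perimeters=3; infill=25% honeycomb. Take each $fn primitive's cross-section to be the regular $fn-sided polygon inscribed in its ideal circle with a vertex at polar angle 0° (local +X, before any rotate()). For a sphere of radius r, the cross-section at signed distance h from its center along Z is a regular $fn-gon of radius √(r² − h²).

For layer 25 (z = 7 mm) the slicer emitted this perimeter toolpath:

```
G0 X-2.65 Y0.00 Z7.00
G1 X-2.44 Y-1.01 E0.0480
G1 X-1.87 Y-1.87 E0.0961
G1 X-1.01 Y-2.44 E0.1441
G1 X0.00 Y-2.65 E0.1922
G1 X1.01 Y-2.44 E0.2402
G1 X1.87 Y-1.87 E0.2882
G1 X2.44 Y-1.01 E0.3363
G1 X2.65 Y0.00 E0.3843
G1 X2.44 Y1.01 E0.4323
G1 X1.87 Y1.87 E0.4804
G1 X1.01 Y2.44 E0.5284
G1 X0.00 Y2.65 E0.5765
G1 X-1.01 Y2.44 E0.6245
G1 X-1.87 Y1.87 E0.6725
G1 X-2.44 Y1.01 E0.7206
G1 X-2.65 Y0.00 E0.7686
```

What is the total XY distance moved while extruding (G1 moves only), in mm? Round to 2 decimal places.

Sum the Euclidean lengths of each G1 segment: total = 16.51 mm.

16.51 mm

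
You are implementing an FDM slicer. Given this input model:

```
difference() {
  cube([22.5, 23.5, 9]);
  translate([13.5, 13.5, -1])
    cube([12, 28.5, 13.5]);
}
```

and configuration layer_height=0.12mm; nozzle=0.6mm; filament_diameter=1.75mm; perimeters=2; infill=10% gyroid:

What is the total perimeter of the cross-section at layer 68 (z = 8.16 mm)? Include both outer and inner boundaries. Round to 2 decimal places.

92.00 mm

At z = 8.16 mm: the cube is present — its section is the full 22.5×23.5 rectangle (perimeter 92.00 mm); the cube at (13.5, 13.5) is present — its section is the full 12×28.5 rectangle (perimeter 81.00 mm); After the difference (first − rest): starting from the 22.5×23.5 cube, the 12×28.5 cube at (13.5, 13.5) partially overlaps it — only the 90.00 mm² overlap (of its 342.00 mm²) is removed, clipping the outline — boundary = 92.00 mm. Overall, the cross-section is a single solid region. Total boundary length (outer) = 92.00 mm.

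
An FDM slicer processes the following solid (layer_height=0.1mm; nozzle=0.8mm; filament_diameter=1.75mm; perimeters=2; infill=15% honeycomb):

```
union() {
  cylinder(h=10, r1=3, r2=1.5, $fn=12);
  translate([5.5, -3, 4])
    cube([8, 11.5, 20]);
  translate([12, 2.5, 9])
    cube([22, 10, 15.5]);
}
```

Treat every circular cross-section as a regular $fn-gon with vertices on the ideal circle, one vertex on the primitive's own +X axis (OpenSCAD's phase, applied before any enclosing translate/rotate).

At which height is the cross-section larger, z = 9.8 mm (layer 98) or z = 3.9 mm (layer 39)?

Layer 98 (z = 9.8): the cone contributes a regular 12-gon of circumradius 1.530 (interpolated between r1=3 and r2=1.5 at t=0.980) (area = (12/2)·1.530²·sin(360°/12) = 7.02 mm²); the 8×11.5 cube at (5.5, -3) contributes its full rectangle (area 92.00 mm²); the cube at (12, 2.5) is present — its section is the full 22×10 rectangle (area 220.00 mm²); Merging all regions: the regions partially overlap — summed areas 319.02 mm² minus the doubly-counted overlap 9.00 mm² gives 310.02 mm² — area = 310.02 mm². So its area = 310.02 mm². Layer 39 (z = 3.9): the cone: at t=0.390 of its height the radius interpolates to r₁+(r₂−r₁)t = 2.415, giving a regular 12-gon of that circumradius (area = (12/2)·2.415²·sin(360°/12) = 17.50 mm²); the cube at (5.5, -3) does not reach this height (z outside [4, 24]); the cube at (12, 2.5) is absent (z outside [9, 24.5]); Combining (union): only the cone is present, so the union is just that shape — area = 17.50 mm². So its area = 17.50 mm². Layer 98 is larger (310.02 vs 17.50 mm²).

layer 98 (z = 9.8 mm)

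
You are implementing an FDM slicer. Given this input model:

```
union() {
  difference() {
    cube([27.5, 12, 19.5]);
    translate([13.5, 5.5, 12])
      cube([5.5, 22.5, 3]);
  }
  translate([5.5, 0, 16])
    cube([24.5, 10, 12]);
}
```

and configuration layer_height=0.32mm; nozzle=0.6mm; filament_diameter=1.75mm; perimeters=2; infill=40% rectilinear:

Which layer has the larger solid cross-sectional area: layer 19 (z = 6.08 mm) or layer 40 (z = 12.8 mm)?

Layer 19 (z = 6.08): the cube is present — its section is the full 27.5×12 rectangle (area 330.00 mm²); the cube at (13.5, 5.5) is not intersected at this z (z outside [12, 15]); After the difference (first − rest): none of the subtracted shapes is present at this height, so the 27.5×12 cube is unchanged — area = 330.00 mm²; the cube at (5.5, 0) does not reach this height (z outside [16, 28]); Merging all regions: only the result so far is present, so the union is just that shape — area = 330.00 mm². So its area = 330.00 mm². Layer 40 (z = 12.8): the 27.5×12 cube contributes its full rectangle (area 330.00 mm²); the cube at (13.5, 5.5) (footprint 5.5×22.5) is included at this height (area 123.75 mm²); Subtracting the remaining from the first: starting from the 27.5×12 cube (330.00 mm²), the 5.5×22.5 cube at (13.5, 5.5) partially overlaps it — only the 35.75 mm² overlap (of its 123.75 mm²) is removed, clipping the outline — area = 294.25 mm²; the cube at (5.5, 0) is not intersected at this z (z outside [16, 28]); Merging all regions: only the result so far is present, so the union is just that shape — area = 294.25 mm². So its area = 294.25 mm². Layer 19 is larger (330.00 vs 294.25 mm²).

layer 19 (z = 6.08 mm)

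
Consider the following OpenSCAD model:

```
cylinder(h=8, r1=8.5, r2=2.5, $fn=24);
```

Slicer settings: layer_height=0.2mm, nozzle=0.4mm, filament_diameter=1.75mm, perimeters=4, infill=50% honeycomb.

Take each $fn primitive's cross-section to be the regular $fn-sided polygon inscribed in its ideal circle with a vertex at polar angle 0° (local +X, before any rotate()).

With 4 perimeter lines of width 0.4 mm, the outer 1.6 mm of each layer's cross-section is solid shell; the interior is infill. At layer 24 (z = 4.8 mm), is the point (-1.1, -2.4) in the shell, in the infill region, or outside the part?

At z = 4.8 mm: the cone contributes a regular 24-gon of circumradius 4.900 (interpolated between r1=8.5 and r2=2.5 at t=0.600). Overall, the cross-section is a single solid region. The nearest boundary edge runs (-2.45, -4.24)→(-1.27, -4.73); distance from the point to it = 2.22 mm. The point is inside the cross-section and 2.22 mm from the nearest boundary — more than the 1.6 mm shell width (4 × 0.4), so it's in the infill interior.

infill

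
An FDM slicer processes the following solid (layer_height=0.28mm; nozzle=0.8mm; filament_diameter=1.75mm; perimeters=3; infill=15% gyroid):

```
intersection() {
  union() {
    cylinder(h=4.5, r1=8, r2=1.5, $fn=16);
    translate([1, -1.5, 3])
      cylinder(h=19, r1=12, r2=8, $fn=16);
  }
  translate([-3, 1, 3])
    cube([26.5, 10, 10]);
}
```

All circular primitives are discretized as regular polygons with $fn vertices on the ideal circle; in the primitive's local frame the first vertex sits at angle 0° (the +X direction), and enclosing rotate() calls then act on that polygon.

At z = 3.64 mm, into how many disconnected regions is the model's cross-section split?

1

At z = 3.64 mm: the cone: at t=0.809 of its height the radius interpolates to r₁+(r₂−r₁)t = 2.742, giving a regular 16-gon of that circumradius; the cone at (1, -1.5): at t=0.034 of its height the radius interpolates to r₁+(r₂−r₁)t = 11.865, giving a regular 16-gon of that circumradius; Combining (union): the cone lies entirely inside the cone at (1, -1.5), so the union is just the cone at (1, -1.5) — 1 connected region; the cube at (-3, 1) (footprint 26.5×10) is included at this height; After intersecting: the 26.5×10 cube at (-3, 1) partially overlaps that combined region; clipping to the common part keeps 114.58 mm² — 1 connected region. The result has 1 disconnected region.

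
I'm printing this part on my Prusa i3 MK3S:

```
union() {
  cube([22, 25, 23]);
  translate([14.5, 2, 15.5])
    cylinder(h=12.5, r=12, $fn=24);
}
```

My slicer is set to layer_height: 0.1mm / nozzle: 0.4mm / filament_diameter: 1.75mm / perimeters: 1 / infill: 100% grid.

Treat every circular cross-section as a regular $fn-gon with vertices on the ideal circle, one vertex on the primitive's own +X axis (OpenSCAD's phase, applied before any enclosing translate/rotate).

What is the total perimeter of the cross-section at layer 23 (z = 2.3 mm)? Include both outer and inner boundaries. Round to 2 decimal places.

At z = 2.3 mm: the 22×25 cube contributes its full rectangle (perimeter 94.00 mm); the cylinder at (14.5, 2) does not reach this height (z outside [15.5, 28]); Taking the union: only the 22×25 cube is present, so the union is just that shape — boundary = 94.00 mm. Overall, the cross-section is a single solid region. Total boundary length (outer) = 94.00 mm.

94.00 mm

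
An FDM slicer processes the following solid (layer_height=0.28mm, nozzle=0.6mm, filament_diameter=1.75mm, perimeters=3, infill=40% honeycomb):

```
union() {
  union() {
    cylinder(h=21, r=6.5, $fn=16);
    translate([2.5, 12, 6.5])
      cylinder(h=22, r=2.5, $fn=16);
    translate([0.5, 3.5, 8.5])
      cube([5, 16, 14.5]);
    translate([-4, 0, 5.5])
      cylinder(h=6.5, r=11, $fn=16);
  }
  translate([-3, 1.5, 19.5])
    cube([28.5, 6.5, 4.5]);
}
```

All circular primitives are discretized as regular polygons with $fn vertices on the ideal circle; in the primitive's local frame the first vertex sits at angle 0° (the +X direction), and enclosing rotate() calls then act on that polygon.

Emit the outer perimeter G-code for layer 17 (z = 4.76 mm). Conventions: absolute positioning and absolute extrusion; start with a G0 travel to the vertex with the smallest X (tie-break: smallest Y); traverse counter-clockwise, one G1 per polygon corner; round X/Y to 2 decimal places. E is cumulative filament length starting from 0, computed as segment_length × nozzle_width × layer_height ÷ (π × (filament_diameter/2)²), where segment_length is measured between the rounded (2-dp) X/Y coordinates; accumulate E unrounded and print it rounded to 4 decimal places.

At z = 4.76 mm: the r=6.5 cylinder contributes a regular 16-gon of circumradius 6.5; the cylinder at (2.5, 12) is not intersected at this z (z outside [6.5, 28.5]); the cube at (0.5, 3.5) does not reach this height (z outside [8.5, 23]); the cylinder at (-4, 0) is not intersected at this z (z outside [5.5, 12]); Taking the union: only the r=6.5 cylinder is present, so the union is just that shape — 1 connected region; the cube at (-3, 1.5) is absent (z outside [19.5, 24]); Combining (union): only the result so far is present, so the union is just that shape — 1 connected region. The outline is a single polygon with 16 vertices. Extrusion per mm of travel: 0.6 × 0.28 / (π × 0.875²) = 0.069846. Accumulating E over each segment gives final E = 2.8360.

G0 X-6.50 Y0.00 Z4.76
G1 X-6.01 Y-2.49 E0.1773
G1 X-4.60 Y-4.60 E0.3545
G1 X-2.49 Y-6.01 E0.5318
G1 X0.00 Y-6.50 E0.7090
G1 X2.49 Y-6.01 E0.8863
G1 X4.60 Y-4.60 E1.0635
G1 X6.01 Y-2.49 E1.2408
G1 X6.50 Y0.00 E1.4180
G1 X6.01 Y2.49 E1.5953
G1 X4.60 Y4.60 E1.7725
G1 X2.49 Y6.01 E1.9498
G1 X0.00 Y6.50 E2.1270
G1 X-2.49 Y6.01 E2.3043
G1 X-4.60 Y4.60 E2.4815
G1 X-6.01 Y2.49 E2.6588
G1 X-6.50 Y0.00 E2.8360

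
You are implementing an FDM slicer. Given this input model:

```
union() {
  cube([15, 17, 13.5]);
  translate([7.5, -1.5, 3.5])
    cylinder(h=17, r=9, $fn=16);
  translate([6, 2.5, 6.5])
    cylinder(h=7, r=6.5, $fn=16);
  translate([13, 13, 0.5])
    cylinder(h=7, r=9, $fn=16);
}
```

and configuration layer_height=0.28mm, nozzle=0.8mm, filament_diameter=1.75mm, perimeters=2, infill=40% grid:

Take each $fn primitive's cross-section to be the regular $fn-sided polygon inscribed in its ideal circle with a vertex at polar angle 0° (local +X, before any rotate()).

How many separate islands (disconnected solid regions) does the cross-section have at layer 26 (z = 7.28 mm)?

1

At z = 7.28 mm: the 15×17 cube contributes its full rectangle; the r=9 cylinder at (7.5, -1.5) contributes a regular 16-gon of circumradius 9; the cylinder at (6, 2.5): section is a regular 16-gon, circumradius r=6.5; the cylinder at (13, 13): section is a regular 16-gon, circumradius r=9; Combining (union): the regions partially overlap (shared area 343.32 mm²), so overlapping operands fuse into one piece — 1 connected region. Overall, the cross-section is a single solid region. Island count = 1.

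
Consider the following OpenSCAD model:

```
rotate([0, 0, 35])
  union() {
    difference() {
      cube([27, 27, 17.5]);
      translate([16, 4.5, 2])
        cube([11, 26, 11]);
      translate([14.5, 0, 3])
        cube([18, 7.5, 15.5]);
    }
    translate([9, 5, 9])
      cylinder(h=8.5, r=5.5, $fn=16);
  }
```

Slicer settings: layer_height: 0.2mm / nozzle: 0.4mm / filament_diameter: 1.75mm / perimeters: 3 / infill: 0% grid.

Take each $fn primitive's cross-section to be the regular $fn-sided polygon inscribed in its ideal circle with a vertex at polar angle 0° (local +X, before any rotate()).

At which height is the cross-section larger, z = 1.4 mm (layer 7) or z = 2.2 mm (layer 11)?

layer 7 (z = 1.4 mm)

Layer 7 (z = 1.4): the 27×27 cube contributes its full rectangle (area 729.00 mm²); the cube at (16, 4.5) does not reach this height (z outside [2, 13]); the cube at (14.5, 0) is absent (z outside [3, 18.5]); Subtracting the remaining from the first: none of the subtracted shapes is present at this height, so the 27×27 cube is unchanged — area = 729.00 mm²; the cylinder at (9, 5) is not intersected at this z (z outside [9, 17.5]); Combining (union): only the result so far is present, so the union is just that shape — area = 729.00 mm²; (whole slice rotated 35° about Z — lengths, areas and connectivity unchanged). So its area = 729.00 mm². Layer 11 (z = 2.2): the cube (footprint 27×27) is included at this height (area 729.00 mm²); the cube at (16, 4.5) is present — its section is the full 11×26 rectangle (area 286.00 mm²); the cube at (14.5, 0) does not reach this height (z outside [3, 18.5]); After the difference (first − rest): starting from the 27×27 cube (729.00 mm²), the 11×26 cube at (16, 4.5) partially overlaps it — only the 247.50 mm² overlap (of its 286.00 mm²) is removed, clipping the outline — area = 481.50 mm²; the cylinder at (9, 5) does not reach this height (z outside [9, 17.5]); Merging all regions: only the result so far is present, so the union is just that shape — area = 481.50 mm²; (whole slice rotated 35° about Z — lengths, areas and connectivity unchanged). So its area = 481.50 mm². Layer 7 is larger (729.00 vs 481.50 mm²).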